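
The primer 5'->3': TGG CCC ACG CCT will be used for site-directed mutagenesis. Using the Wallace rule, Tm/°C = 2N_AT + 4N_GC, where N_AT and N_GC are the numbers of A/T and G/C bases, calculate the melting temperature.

42°C

Counting bases: T=2, C=6, G=3, A=1
AT pairs contribute 3, GC pairs contribute 9.
Tm = 2(3) + 4(9) = 6 + 36 = 42°C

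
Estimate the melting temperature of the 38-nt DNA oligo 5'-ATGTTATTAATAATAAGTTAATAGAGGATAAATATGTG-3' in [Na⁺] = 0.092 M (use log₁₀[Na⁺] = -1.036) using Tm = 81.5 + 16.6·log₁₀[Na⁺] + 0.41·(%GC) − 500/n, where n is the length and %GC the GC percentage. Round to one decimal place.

Length n = 38. Counting bases: A=17, G=7, T=14, C=0
G+C = 7, so %GC = 7/38 × 100 = 18.421%
Salt term: 16.6 × (-1.036) = -17.198
GC term: 0.41 × 18.421 = 7.553; length term: −500/38 = −13.158
Tm = 81.5 + (-17.198) + 7.553 − 13.158 = 58.697 → 58.7°C

58.7°C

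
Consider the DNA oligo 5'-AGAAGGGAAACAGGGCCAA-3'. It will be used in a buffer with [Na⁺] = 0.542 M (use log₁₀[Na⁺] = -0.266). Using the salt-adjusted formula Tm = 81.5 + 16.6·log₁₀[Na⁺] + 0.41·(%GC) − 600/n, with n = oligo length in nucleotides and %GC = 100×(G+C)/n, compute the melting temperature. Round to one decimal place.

67.1°C

Length n = 19. Scanning the sequence gives T=0, A=9, G=7, C=3.
G+C = 10, so %GC = 10/19 × 100 = 52.632%
Salt term: 16.6 × (-0.266) = -4.416
GC term: 0.41 × 52.632 = 21.579; length term: −600/19 = −31.579
Tm = 81.5 + (-4.416) + 21.579 − 31.579 = 67.084 → 67.1°C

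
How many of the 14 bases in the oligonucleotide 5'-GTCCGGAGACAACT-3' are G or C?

Scanning the sequence gives T=2, A=4, G=4, C=4.
Total G or C: 4 + 4 = 8

8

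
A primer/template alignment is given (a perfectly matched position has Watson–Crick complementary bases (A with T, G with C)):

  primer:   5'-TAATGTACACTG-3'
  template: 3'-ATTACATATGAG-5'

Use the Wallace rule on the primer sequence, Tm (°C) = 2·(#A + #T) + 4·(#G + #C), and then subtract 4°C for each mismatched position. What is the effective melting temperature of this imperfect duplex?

24°C

Primer base counts: A=4, T=4, G=2, C=2 → A+T=8, G+C=4
Perfect-match Tm = 2(8) + 4(4) = 16 + 16 = 32°C
Mismatches (positions where the bases are not complementary): 2 (at positions 8, 12)
Effective Tm = 32 − 2×4 = 32 − 8 = 24°C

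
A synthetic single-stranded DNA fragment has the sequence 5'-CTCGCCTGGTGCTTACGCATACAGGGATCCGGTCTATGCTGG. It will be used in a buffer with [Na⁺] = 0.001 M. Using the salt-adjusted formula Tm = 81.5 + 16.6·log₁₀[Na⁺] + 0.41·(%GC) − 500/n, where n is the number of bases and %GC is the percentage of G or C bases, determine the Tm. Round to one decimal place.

44.2°C

Length n = 42. C=12, T=11, A=6, G=13
G+C = 25, so %GC = 25/42 × 100 = 59.524%
Salt term: 16.6 × (-3) = -49.8
GC term: 0.41 × 59.524 = 24.405; length term: −500/42 = −11.905
Tm = 81.5 + (-49.8) + 24.405 − 11.905 = 44.2 → 44.2°C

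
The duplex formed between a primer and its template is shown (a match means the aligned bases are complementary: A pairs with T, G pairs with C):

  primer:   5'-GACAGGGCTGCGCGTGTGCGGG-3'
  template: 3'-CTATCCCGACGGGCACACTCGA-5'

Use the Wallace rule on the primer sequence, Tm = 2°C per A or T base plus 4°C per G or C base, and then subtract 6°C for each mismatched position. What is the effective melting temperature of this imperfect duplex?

48°C

Primer base counts: A=2, T=3, G=12, C=5 → A+T=5, G+C=17
Perfect-match Tm = 2(5) + 4(17) = 10 + 68 = 78°C
Mismatches (positions where the bases are not complementary): 5 (at positions 3, 12, 19, 21, 22)
Effective Tm = 78 − 5×6 = 78 − 30 = 48°C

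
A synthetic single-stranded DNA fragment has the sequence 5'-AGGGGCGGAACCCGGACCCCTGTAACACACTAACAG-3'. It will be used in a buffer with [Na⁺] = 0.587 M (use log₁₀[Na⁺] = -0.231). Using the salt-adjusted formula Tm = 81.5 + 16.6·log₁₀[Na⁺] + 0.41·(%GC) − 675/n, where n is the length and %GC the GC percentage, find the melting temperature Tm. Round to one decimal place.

Length n = 36. Counting bases: T=3, A=11, C=12, G=10
G+C = 22, so %GC = 22/36 × 100 = 61.111%
Salt term: 16.6 × (-0.231) = -3.835
GC term: 0.41 × 61.111 = 25.056; length term: −675/36 = −18.75
Tm = 81.5 + (-3.835) + 25.056 − 18.75 = 83.971 → 84.0°C

84.0°C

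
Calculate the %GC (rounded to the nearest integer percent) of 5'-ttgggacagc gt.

Counting bases: A=2, G=5, C=2, T=3
G+C = 5 + 2 = 7 out of 12 bases
%GC = 7/12 × 100 = 58.33% ≈ 58%

58%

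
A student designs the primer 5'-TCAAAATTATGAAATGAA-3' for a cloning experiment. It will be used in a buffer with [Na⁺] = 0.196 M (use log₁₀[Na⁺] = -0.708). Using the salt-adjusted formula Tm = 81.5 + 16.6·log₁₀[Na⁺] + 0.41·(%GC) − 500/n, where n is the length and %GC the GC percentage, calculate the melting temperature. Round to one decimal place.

Length n = 18. Scanning the sequence gives C=1, T=5, A=10, G=2.
G+C = 3, so %GC = 3/18 × 100 = 16.667%
Salt term: 16.6 × (-0.708) = -11.753
GC term: 0.41 × 16.667 = 6.833; length term: −500/18 = −27.778
Tm = 81.5 + (-11.753) + 6.833 − 27.778 = 48.802 → 48.8°C

48.8°C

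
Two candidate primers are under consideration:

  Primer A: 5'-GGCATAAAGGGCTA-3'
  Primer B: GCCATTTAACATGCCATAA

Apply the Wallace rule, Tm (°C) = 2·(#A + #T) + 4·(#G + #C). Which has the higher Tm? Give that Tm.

Primer B, 52°C

Primer A: A+T=7, G+C=7 → Tm = 2(7)+4(7) = 42°C
Primer B: A+T=12, G+C=7 → Tm = 2(12)+4(7) = 52°C
42°C vs 52°C → primer B is higher.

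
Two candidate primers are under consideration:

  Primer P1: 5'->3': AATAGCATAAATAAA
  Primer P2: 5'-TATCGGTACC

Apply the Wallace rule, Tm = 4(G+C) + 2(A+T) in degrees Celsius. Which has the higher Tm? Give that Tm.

Primer P1, 34°C

Primer P1: A+T=13, G+C=2 → Tm = 2(13)+4(2) = 34°C
Primer P2: A+T=5, G+C=5 → Tm = 2(5)+4(5) = 30°C
34°C vs 30°C → primer P1 is higher.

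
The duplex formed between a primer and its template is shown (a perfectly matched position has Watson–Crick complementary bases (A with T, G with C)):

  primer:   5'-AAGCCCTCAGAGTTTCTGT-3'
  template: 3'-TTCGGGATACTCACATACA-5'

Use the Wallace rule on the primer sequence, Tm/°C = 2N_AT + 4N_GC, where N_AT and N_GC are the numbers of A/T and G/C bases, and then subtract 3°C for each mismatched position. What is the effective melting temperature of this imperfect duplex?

44°C

Primer base counts: A=4, T=6, G=4, C=5 → A+T=10, G+C=9
Perfect-match Tm = 2(10) + 4(9) = 20 + 36 = 56°C
Mismatches (positions where the bases are not complementary): 4 (at positions 8, 9, 14, 16)
Effective Tm = 56 − 4×3 = 56 − 12 = 44°C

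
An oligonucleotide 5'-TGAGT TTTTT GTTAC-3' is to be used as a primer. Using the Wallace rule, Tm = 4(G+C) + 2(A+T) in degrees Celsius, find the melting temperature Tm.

38°C

Scanning the sequence gives G=3, C=1, T=9, A=2.
AT pairs contribute 11, GC pairs contribute 4.
Tm = 4·4 + 2·11 = 16 + 22 = 38°C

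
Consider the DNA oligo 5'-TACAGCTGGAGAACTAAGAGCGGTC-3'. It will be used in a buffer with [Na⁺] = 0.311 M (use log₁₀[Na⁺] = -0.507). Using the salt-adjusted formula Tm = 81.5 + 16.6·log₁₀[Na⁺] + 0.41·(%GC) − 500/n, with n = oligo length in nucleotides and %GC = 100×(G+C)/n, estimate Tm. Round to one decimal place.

Length n = 25. Counting bases: T=4, A=8, G=8, C=5
G+C = 13, so %GC = 13/25 × 100 = 52%
Salt term: 16.6 × (-0.507) = -8.416
GC term: 0.41 × 52 = 21.32; length term: −500/25 = −20
Tm = 81.5 + (-8.416) + 21.32 − 20 = 74.404 → 74.4°C

74.4°C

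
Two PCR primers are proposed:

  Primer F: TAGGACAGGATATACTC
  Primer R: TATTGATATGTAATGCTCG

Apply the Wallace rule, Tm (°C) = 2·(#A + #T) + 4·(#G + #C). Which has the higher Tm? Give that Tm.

Primer F: A+T=10, G+C=7 → Tm = 2(10)+4(7) = 48°C
Primer R: A+T=13, G+C=6 → Tm = 2(13)+4(6) = 50°C
48°C vs 50°C → primer R is higher.

Primer R, 50°C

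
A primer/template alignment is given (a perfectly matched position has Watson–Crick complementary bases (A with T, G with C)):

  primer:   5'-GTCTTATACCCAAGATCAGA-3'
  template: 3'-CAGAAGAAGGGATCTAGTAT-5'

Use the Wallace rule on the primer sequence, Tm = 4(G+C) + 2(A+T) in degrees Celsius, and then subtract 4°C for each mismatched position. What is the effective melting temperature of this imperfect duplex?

Primer base counts: A=7, T=5, G=3, C=5 → A+T=12, G+C=8
Perfect-match Tm = 2(12) + 4(8) = 24 + 32 = 56°C
Mismatches (positions where the bases are not complementary): 4 (at positions 6, 8, 12, 19)
Effective Tm = 56 − 4×4 = 56 − 16 = 40°C

40°C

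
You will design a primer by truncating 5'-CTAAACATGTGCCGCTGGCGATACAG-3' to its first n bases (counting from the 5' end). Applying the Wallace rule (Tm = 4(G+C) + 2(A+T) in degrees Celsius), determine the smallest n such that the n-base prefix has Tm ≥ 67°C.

First 21 bases: CTAAACATGTGCCGCTGGCGA → Tm = 66°C (< 67°C)
First 22 bases: CTAAACATGTGCCGCTGGCGAT → Tm = 68°C (≥ 67°C)
Since every base adds ≥2°C, Tm only increases with n, so the threshold is first crossed at n = 22.

n = 22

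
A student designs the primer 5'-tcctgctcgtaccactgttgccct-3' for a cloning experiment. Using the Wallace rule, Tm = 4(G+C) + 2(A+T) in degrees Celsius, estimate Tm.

76°C

Counting bases: A=2, T=8, C=10, G=4
So N_AT = 10 and N_GC = 14.
Tm = 2(10) + 4(14) = 20 + 56 = 76°C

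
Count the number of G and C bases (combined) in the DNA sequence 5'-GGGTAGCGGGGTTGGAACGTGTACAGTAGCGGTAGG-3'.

Base counts: C=4, T=7, G=18, A=7
Total G or C: 18 + 4 = 22

22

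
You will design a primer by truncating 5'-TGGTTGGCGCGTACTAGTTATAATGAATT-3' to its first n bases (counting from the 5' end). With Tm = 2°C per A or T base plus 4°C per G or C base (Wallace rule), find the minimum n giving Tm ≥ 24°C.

n = 8

First 7 bases: TGGTTGG → Tm = 22°C (< 24°C)
First 8 bases: TGGTTGGC → Tm = 26°C (≥ 24°C)
Since every base adds ≥2°C, Tm only increases with n, so the threshold is first crossed at n = 8.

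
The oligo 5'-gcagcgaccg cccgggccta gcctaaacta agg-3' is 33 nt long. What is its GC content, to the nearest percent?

Counting bases: T=3, G=10, C=12, A=8
G+C = 10 + 12 = 22 out of 33 bases
%GC = 22/33 × 100 = 66.67% ≈ 67%

67%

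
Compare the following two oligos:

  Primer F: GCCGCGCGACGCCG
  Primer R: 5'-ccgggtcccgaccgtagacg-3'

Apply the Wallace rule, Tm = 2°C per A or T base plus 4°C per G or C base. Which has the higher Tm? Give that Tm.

Primer F: A+T=1, G+C=13 → Tm = 2(1)+4(13) = 54°C
Primer R: A+T=5, G+C=15 → Tm = 2(5)+4(15) = 70°C
54°C vs 70°C → primer R is higher.

Primer R, 70°C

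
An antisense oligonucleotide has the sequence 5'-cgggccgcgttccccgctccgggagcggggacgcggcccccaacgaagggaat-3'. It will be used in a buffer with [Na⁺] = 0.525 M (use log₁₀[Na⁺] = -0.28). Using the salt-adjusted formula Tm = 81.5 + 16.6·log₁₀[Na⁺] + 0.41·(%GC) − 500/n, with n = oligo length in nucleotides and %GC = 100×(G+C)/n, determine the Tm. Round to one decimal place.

Length n = 53. T=4, A=8, G=21, C=20
G+C = 41, so %GC = 41/53 × 100 = 77.358%
Salt term: 16.6 × (-0.28) = -4.648
GC term: 0.41 × 77.358 = 31.717; length term: −500/53 = −9.434
Tm = 81.5 + (-4.648) + 31.717 − 9.434 = 99.135 → 99.1°C

99.1°C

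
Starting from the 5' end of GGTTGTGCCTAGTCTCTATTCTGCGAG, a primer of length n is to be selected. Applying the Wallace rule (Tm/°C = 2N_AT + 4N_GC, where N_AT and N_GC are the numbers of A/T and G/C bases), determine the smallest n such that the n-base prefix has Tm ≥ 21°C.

First 6 bases: GGTTGT → Tm = 18°C (< 21°C)
First 7 bases: GGTTGTG → Tm = 22°C (≥ 21°C)
Since every base adds ≥2°C, Tm only increases with n, so the threshold is first crossed at n = 7.

n = 7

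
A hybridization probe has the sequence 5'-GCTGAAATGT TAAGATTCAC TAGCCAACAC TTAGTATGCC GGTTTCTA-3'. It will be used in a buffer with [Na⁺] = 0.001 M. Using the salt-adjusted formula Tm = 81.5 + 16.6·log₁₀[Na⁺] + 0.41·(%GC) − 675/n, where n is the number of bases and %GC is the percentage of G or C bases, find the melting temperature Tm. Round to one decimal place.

33.9°C

Length n = 48. Scanning the sequence gives A=14, G=9, C=10, T=15.
G+C = 19, so %GC = 19/48 × 100 = 39.583%
Salt term: 16.6 × (-3) = -49.8
GC term: 0.41 × 39.583 = 16.229; length term: −675/48 = −14.062
Tm = 81.5 + (-49.8) + 16.229 − 14.062 = 33.867 → 33.9°C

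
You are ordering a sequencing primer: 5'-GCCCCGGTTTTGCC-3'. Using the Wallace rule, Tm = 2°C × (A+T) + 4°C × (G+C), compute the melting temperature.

Base counts: C=6, T=4, G=4, A=0
AT pairs contribute 4, GC pairs contribute 10.
Tm = 2×4 + 4×10 = 48°C

48°C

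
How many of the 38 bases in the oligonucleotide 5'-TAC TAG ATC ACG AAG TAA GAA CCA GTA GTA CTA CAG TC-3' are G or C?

15

Counting bases: G=7, A=15, T=8, C=8
G+C = 7 + 8 = 15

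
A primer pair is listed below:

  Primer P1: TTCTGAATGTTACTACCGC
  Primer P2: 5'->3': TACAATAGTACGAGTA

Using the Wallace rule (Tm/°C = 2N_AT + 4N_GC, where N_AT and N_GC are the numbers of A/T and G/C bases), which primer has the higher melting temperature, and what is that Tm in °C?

Primer P1, 54°C

Primer P1: A+T=11, G+C=8 → Tm = 2(11)+4(8) = 54°C
Primer P2: A+T=11, G+C=5 → Tm = 2(11)+4(5) = 42°C
54°C vs 42°C → primer P1 is higher.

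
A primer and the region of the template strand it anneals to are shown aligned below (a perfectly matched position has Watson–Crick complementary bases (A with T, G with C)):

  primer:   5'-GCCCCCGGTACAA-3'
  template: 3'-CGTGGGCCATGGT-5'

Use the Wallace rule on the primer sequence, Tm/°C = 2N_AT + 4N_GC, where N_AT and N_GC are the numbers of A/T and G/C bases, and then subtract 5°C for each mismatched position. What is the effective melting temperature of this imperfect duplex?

34°C

Primer base counts: A=3, T=1, G=3, C=6 → A+T=4, G+C=9
Perfect-match Tm = 2(4) + 4(9) = 8 + 36 = 44°C
Mismatches (positions where the bases are not complementary): 2 (at positions 3, 12)
Effective Tm = 44 − 2×5 = 44 − 10 = 34°C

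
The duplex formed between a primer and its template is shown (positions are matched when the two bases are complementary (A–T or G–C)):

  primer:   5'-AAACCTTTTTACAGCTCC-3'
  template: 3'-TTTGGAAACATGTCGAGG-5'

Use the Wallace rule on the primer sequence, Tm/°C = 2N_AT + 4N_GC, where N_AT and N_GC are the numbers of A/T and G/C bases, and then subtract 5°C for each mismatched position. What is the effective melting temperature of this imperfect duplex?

Primer base counts: A=5, T=6, G=1, C=6 → A+T=11, G+C=7
Perfect-match Tm = 2(11) + 4(7) = 22 + 28 = 50°C
Mismatches (positions where the bases are not complementary): 1 (at position 9)
Effective Tm = 50 − 1×5 = 50 − 5 = 45°C

45°C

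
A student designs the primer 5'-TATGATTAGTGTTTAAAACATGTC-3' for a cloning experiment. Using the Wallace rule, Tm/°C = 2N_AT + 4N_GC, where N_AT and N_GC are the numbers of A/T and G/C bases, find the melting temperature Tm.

60°C

G=4, T=10, C=2, A=8
A+T = 18, G+C = 6
Tm = 4·6 + 2·18 = 24 + 36 = 60°C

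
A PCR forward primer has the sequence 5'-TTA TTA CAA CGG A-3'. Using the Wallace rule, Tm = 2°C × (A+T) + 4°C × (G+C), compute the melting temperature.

Counting bases: T=4, A=5, C=2, G=2
A+T = 9, G+C = 4
Tm = 4·4 + 2·9 = 16 + 18 = 34°C

34°C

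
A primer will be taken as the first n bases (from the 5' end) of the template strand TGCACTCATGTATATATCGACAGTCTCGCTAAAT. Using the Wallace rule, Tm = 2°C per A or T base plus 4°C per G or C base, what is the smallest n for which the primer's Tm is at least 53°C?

n = 20

First 19 bases: TGCACTCATGTATATATCG → Tm = 52°C (< 53°C)
First 20 bases: TGCACTCATGTATATATCGA → Tm = 54°C (≥ 53°C)
Each additional base adds 2°C (A/T) or 4°C (G/C), so Tm is non-decreasing in n; n = 20 is the first length to reach 53°C.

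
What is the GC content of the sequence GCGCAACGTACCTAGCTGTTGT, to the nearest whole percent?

Scanning the sequence gives T=6, C=6, A=4, G=6.
G+C = 6 + 6 = 12 out of 22 bases
%GC = 12/22 × 100 = 54.55% ≈ 55%

55%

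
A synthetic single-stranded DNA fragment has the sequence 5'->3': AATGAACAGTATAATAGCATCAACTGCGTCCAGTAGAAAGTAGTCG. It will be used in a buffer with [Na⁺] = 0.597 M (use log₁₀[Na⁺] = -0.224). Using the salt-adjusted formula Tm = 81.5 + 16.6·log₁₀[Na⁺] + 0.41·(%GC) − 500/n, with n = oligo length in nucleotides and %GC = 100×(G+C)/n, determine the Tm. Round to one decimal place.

Length n = 46. Counting bases: A=18, G=10, C=8, T=10
G+C = 18, so %GC = 18/46 × 100 = 39.13%
Salt term: 16.6 × (-0.224) = -3.718
GC term: 0.41 × 39.13 = 16.043; length term: −500/46 = −10.87
Tm = 81.5 + (-3.718) + 16.043 − 10.87 = 82.955 → 83.0°C

83.0°C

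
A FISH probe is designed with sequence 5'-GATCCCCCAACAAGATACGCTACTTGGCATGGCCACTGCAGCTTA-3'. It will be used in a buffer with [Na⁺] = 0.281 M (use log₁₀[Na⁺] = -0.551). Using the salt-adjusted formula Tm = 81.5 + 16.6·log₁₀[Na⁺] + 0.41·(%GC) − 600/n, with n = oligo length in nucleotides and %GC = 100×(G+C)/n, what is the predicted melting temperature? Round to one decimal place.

80.9°C

Length n = 45. Scanning the sequence gives C=15, G=9, T=9, A=12.
G+C = 24, so %GC = 24/45 × 100 = 53.333%
Salt term: 16.6 × (-0.551) = -9.147
GC term: 0.41 × 53.333 = 21.867; length term: −600/45 = −13.333
Tm = 81.5 + (-9.147) + 21.867 − 13.333 = 80.887 → 80.9°C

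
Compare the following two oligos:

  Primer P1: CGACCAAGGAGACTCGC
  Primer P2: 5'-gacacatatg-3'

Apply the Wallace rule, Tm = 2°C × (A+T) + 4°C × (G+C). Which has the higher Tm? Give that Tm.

Primer P1, 56°C

Primer P1: A+T=6, G+C=11 → Tm = 2(6)+4(11) = 56°C
Primer P2: A+T=6, G+C=4 → Tm = 2(6)+4(4) = 28°C
56°C vs 28°C → primer P1 is higher.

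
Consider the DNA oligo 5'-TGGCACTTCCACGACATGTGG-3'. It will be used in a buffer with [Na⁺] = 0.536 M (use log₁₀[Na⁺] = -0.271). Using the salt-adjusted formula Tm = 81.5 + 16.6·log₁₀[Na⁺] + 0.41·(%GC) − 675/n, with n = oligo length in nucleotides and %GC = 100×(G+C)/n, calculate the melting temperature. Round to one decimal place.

68.3°C

Length n = 21. Counting bases: C=6, G=6, T=5, A=4
G+C = 12, so %GC = 12/21 × 100 = 57.143%
Salt term: 16.6 × (-0.271) = -4.499
GC term: 0.41 × 57.143 = 23.429; length term: −675/21 = −32.143
Tm = 81.5 + (-4.499) + 23.429 − 32.143 = 68.287 → 68.3°C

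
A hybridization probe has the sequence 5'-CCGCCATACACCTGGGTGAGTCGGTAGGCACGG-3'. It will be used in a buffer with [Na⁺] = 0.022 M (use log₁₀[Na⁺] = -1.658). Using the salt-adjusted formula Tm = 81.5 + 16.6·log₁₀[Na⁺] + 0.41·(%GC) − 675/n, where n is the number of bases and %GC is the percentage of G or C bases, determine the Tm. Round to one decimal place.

Length n = 33. Base counts: C=10, A=6, T=5, G=12
G+C = 22, so %GC = 22/33 × 100 = 66.667%
Salt term: 16.6 × (-1.658) = -27.523
GC term: 0.41 × 66.667 = 27.333; length term: −675/33 = −20.455
Tm = 81.5 + (-27.523) + 27.333 − 20.455 = 60.855 → 60.9°C

60.9°C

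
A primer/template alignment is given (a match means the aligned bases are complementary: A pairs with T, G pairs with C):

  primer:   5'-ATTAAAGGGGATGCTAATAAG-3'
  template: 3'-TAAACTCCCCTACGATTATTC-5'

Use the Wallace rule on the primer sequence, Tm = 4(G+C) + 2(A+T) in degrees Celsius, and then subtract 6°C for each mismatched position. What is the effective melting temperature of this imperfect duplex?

Primer base counts: A=9, T=5, G=6, C=1 → A+T=14, G+C=7
Perfect-match Tm = 2(14) + 4(7) = 28 + 28 = 56°C
Mismatches (positions where the bases are not complementary): 2 (at positions 4, 5)
Effective Tm = 56 − 2×6 = 56 − 12 = 44°C

44°C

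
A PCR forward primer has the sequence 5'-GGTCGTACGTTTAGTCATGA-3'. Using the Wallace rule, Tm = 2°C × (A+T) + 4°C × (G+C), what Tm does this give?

Base counts: T=7, A=4, C=3, G=6
A+T = 11, G+C = 9
Tm = 2(11) + 4(9) = 22 + 36 = 58°C

58°C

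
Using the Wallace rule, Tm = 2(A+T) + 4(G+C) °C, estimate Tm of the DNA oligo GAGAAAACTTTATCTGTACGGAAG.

Base counts: C=3, G=6, T=6, A=9
So N_AT = 15 and N_GC = 9.
Tm = 4·9 + 2·15 = 36 + 30 = 66°C

66°C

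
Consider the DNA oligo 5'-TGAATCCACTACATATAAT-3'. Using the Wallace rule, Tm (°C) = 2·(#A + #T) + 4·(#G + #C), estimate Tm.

Base counts: C=4, A=8, G=1, T=6
AT pairs contribute 14, GC pairs contribute 5.
Tm = 4·5 + 2·14 = 20 + 28 = 48°C

48°C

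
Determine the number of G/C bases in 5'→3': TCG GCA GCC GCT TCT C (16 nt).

Base counts: A=1, T=4, C=7, G=4
G+C = 4 + 7 = 11

11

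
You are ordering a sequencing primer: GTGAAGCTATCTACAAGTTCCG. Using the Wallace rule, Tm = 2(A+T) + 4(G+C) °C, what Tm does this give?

C=5, G=5, A=6, T=6
AT pairs contribute 12, GC pairs contribute 10.
Tm = 4·10 + 2·12 = 40 + 24 = 64°C

64°C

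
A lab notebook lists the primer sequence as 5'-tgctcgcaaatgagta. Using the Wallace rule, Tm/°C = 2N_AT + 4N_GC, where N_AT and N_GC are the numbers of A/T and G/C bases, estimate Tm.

Scanning the sequence gives T=4, A=5, C=3, G=4.
So N_AT = 9 and N_GC = 7.
Tm = 2(9) + 4(7) = 18 + 28 = 46°C

46°C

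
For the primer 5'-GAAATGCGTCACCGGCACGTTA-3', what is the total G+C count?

Scanning the sequence gives C=6, G=6, A=6, T=4.
Total G or C: 6 + 6 = 12

12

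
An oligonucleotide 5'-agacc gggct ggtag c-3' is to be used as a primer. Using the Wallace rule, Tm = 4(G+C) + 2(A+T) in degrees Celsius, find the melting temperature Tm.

Scanning the sequence gives T=2, C=4, A=3, G=7.
So N_AT = 5 and N_GC = 11.
Tm = 4·11 + 2·5 = 44 + 10 = 54°C

54°C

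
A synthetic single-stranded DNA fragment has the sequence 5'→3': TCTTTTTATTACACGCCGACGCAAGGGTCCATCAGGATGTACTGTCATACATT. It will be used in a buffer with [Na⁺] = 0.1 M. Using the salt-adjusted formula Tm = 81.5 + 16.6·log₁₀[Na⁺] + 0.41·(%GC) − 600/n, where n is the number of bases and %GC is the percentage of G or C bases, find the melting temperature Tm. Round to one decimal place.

71.4°C

Length n = 53. A=13, C=13, G=10, T=17
G+C = 23, so %GC = 23/53 × 100 = 43.396%
Salt term: 16.6 × (-1) = -16.6
GC term: 0.41 × 43.396 = 17.792; length term: −600/53 = −11.321
Tm = 81.5 + (-16.6) + 17.792 − 11.321 = 71.371 → 71.4°C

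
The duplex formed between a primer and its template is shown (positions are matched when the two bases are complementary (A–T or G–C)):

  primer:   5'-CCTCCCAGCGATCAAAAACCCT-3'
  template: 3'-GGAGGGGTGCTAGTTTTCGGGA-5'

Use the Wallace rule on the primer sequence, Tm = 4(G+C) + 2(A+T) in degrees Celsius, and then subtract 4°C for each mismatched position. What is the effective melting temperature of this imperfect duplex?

Primer base counts: A=7, T=3, G=2, C=10 → A+T=10, G+C=12
Perfect-match Tm = 2(10) + 4(12) = 20 + 48 = 68°C
Mismatches (positions where the bases are not complementary): 3 (at positions 7, 8, 18)
Effective Tm = 68 − 3×4 = 68 − 12 = 56°C

56°C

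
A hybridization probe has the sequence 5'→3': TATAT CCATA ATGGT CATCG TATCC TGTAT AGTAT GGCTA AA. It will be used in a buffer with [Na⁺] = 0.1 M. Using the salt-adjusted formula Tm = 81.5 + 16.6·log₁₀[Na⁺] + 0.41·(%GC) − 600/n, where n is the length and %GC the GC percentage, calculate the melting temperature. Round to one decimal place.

Length n = 42. Counting bases: G=7, T=15, A=13, C=7
G+C = 14, so %GC = 14/42 × 100 = 33.333%
Salt term: 16.6 × (-1) = -16.6
GC term: 0.41 × 33.333 = 13.667; length term: −600/42 = −14.286
Tm = 81.5 + (-16.6) + 13.667 − 14.286 = 64.281 → 64.3°C

64.3°C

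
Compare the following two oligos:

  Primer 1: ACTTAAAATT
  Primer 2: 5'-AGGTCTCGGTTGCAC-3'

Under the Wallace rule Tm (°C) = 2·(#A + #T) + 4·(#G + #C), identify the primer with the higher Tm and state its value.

Primer 2, 48°C

Primer 1: A+T=9, G+C=1 → Tm = 2(9)+4(1) = 22°C
Primer 2: A+T=6, G+C=9 → Tm = 2(6)+4(9) = 48°C
22°C vs 48°C → primer 2 is higher.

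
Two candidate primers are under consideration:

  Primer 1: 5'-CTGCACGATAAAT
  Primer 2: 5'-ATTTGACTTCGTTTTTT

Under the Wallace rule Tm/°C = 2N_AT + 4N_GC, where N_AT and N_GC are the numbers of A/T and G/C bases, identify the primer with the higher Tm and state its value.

Primer 1: A+T=8, G+C=5 → Tm = 2(8)+4(5) = 36°C
Primer 2: A+T=13, G+C=4 → Tm = 2(13)+4(4) = 42°C
36°C vs 42°C → primer 2 is higher.

Primer 2, 42°C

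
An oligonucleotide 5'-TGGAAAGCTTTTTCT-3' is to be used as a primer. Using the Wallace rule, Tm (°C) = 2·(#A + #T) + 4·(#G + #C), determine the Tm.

G=3, T=7, A=3, C=2
So N_AT = 10 and N_GC = 5.
Tm = 4·5 + 2·10 = 20 + 20 = 40°C

40°C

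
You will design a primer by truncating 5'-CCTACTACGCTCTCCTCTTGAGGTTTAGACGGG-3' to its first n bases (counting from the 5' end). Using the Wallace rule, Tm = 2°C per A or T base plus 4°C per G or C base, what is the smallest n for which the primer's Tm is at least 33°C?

First 10 bases: CCTACTACGC → Tm = 32°C (< 33°C)
First 11 bases: CCTACTACGCT → Tm = 34°C (≥ 33°C)
Each additional base adds 2°C (A/T) or 4°C (G/C), so Tm is non-decreasing in n; n = 11 is the first length to reach 33°C.

n = 11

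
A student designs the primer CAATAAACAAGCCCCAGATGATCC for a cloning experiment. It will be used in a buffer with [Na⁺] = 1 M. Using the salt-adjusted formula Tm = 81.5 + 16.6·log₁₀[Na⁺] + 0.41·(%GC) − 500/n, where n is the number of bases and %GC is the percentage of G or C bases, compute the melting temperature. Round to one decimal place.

Length n = 24. Scanning the sequence gives G=3, T=3, C=8, A=10.
G+C = 11, so %GC = 11/24 × 100 = 45.833%
Salt term: 16.6 × (0) = 0
GC term: 0.41 × 45.833 = 18.792; length term: −500/24 = −20.833
Tm = 81.5 + (0) + 18.792 − 20.833 = 79.459 → 79.5°C

79.5°C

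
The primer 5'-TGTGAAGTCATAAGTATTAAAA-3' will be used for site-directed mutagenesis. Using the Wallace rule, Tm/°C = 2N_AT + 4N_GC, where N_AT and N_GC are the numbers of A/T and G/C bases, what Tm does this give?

Base counts: T=7, A=10, G=4, C=1
So N_AT = 17 and N_GC = 5.
Tm = 2×17 + 4×5 = 54°C

54°C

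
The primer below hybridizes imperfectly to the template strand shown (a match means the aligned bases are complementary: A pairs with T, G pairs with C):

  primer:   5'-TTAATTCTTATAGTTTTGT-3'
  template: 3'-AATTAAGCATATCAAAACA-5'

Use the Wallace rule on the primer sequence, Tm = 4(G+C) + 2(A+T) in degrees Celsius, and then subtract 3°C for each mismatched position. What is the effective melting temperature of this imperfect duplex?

Primer base counts: A=4, T=12, G=2, C=1 → A+T=16, G+C=3
Perfect-match Tm = 2(16) + 4(3) = 32 + 12 = 44°C
Mismatches (positions where the bases are not complementary): 1 (at position 8)
Effective Tm = 44 − 1×3 = 44 − 3 = 41°C

41°C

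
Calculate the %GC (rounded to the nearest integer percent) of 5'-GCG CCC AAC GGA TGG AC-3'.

71%

Scanning the sequence gives C=6, T=1, A=4, G=6.
G+C = 6 + 6 = 12 out of 17 bases
%GC = 12/17 × 100 = 70.59% ≈ 71%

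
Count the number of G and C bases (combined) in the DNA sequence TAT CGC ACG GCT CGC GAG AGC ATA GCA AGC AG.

Counting bases: C=9, A=9, T=4, G=10
Total G or C: 10 + 9 = 19

19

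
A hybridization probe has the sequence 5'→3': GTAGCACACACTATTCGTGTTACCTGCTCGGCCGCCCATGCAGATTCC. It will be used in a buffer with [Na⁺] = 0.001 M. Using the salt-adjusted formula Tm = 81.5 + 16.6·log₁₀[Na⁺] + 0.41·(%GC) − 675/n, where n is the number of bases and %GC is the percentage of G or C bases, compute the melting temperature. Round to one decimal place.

40.7°C

Length n = 48. Base counts: T=12, A=9, C=17, G=10
G+C = 27, so %GC = 27/48 × 100 = 56.25%
Salt term: 16.6 × (-3) = -49.8
GC term: 0.41 × 56.25 = 23.062; length term: −675/48 = −14.062
Tm = 81.5 + (-49.8) + 23.062 − 14.062 = 40.7 → 40.7°C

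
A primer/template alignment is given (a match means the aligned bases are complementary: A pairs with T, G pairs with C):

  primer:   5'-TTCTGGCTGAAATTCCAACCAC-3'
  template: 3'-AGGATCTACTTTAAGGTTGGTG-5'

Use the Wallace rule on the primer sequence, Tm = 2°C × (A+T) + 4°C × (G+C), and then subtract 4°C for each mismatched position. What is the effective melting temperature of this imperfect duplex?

52°C

Primer base counts: A=6, T=6, G=3, C=7 → A+T=12, G+C=10
Perfect-match Tm = 2(12) + 4(10) = 24 + 40 = 64°C
Mismatches (positions where the bases are not complementary): 3 (at positions 2, 5, 7)
Effective Tm = 64 − 3×4 = 64 − 12 = 52°C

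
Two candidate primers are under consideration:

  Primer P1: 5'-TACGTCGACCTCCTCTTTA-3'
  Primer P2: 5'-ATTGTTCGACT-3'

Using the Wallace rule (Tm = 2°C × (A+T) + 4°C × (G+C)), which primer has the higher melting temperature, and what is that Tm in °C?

Primer P1: A+T=10, G+C=9 → Tm = 2(10)+4(9) = 56°C
Primer P2: A+T=7, G+C=4 → Tm = 2(7)+4(4) = 30°C
56°C vs 30°C → primer P1 is higher.

Primer P1, 56°C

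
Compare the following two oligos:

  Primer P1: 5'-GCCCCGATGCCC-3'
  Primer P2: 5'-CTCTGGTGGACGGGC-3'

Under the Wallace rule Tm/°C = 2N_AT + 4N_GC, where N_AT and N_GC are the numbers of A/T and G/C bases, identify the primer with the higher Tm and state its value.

Primer P1: A+T=2, G+C=10 → Tm = 2(2)+4(10) = 44°C
Primer P2: A+T=4, G+C=11 → Tm = 2(4)+4(11) = 52°C
44°C vs 52°C → primer P2 is higher.

Primer P2, 52°C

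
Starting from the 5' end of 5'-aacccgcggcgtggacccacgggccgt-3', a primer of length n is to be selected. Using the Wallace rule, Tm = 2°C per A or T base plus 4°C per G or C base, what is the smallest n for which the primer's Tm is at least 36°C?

First 9 bases: AACCCGCGG → Tm = 32°C (< 36°C)
First 10 bases: AACCCGCGGC → Tm = 36°C (≥ 36°C)
Each additional base adds 2°C (A/T) or 4°C (G/C), so Tm is non-decreasing in n; n = 10 is the first length to reach 36°C.

n = 10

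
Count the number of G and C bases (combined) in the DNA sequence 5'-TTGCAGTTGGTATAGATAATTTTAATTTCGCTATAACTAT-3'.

10

Base counts: A=12, G=6, C=4, T=18
Total G or C: 6 + 4 = 10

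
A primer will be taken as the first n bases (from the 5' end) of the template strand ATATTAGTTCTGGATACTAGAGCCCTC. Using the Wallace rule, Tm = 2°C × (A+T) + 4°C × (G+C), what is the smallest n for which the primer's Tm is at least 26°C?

n = 11

First 10 bases: ATATTAGTTC → Tm = 24°C (< 26°C)
First 11 bases: ATATTAGTTCT → Tm = 26°C (≥ 26°C)
Each additional base adds 2°C (A/T) or 4°C (G/C), so Tm is non-decreasing in n; n = 11 is the first length to reach 26°C.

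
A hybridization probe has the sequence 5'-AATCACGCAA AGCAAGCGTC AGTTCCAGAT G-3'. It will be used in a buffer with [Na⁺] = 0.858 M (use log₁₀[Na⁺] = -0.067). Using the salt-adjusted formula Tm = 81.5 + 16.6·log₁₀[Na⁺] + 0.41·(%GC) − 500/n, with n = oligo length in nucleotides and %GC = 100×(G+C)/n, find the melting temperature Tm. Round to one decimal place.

Length n = 31. Scanning the sequence gives G=7, C=8, A=11, T=5.
G+C = 15, so %GC = 15/31 × 100 = 48.387%
Salt term: 16.6 × (-0.067) = -1.112
GC term: 0.41 × 48.387 = 19.839; length term: −500/31 = −16.129
Tm = 81.5 + (-1.112) + 19.839 − 16.129 = 84.098 → 84.1°C

84.1°C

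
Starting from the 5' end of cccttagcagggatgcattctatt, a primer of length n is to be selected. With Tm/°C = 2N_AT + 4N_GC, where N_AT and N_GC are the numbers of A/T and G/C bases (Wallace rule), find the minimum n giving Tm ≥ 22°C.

First 6 bases: CCCTTA → Tm = 18°C (< 22°C)
First 7 bases: CCCTTAG → Tm = 22°C (≥ 22°C)
Each additional base adds 2°C (A/T) or 4°C (G/C), so Tm is non-decreasing in n; n = 7 is the first length to reach 22°C.

n = 7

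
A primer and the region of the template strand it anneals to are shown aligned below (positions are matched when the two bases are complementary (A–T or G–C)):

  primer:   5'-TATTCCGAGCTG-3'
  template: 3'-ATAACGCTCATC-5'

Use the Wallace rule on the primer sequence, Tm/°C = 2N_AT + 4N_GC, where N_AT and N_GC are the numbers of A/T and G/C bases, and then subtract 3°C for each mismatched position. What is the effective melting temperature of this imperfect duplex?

Primer base counts: A=2, T=4, G=3, C=3 → A+T=6, G+C=6
Perfect-match Tm = 2(6) + 4(6) = 12 + 24 = 36°C
Mismatches (positions where the bases are not complementary): 3 (at positions 5, 10, 11)
Effective Tm = 36 − 3×3 = 36 − 9 = 27°C

27°C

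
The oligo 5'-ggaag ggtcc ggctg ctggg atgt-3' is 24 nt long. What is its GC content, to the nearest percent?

G=12, A=3, C=4, T=5
G+C = 12 + 4 = 16 out of 24 bases
%GC = 16/24 × 100 = 66.67% ≈ 67%

67%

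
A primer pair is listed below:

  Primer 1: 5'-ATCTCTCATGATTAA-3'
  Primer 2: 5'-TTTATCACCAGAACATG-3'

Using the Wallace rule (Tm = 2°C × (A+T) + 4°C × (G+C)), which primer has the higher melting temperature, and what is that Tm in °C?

Primer 1: A+T=11, G+C=4 → Tm = 2(11)+4(4) = 38°C
Primer 2: A+T=11, G+C=6 → Tm = 2(11)+4(6) = 46°C
38°C vs 46°C → primer 2 is higher.

Primer 2, 46°C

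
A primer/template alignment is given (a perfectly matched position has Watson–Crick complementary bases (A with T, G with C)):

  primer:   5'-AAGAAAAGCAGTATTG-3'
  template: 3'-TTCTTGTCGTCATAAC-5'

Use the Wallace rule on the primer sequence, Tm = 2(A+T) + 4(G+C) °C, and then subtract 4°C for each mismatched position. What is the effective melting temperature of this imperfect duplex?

Primer base counts: A=8, T=3, G=4, C=1 → A+T=11, G+C=5
Perfect-match Tm = 2(11) + 4(5) = 22 + 20 = 42°C
Mismatches (positions where the bases are not complementary): 1 (at position 6)
Effective Tm = 42 − 1×4 = 42 − 4 = 38°C

38°C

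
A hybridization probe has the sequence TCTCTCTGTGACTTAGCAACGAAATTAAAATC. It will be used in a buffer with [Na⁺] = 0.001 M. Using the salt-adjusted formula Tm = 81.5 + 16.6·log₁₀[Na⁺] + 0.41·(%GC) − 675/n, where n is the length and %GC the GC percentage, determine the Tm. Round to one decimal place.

Length n = 32. A=11, C=7, T=10, G=4
G+C = 11, so %GC = 11/32 × 100 = 34.375%
Salt term: 16.6 × (-3) = -49.8
GC term: 0.41 × 34.375 = 14.094; length term: −675/32 = −21.094
Tm = 81.5 + (-49.8) + 14.094 − 21.094 = 24.7 → 24.7°C

24.7°C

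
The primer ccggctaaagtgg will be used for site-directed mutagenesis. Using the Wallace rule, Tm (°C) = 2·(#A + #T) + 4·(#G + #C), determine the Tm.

42°C

Counting bases: C=3, T=2, G=5, A=3
AT pairs contribute 5, GC pairs contribute 8.
Tm = 2(5) + 4(8) = 10 + 32 = 42°C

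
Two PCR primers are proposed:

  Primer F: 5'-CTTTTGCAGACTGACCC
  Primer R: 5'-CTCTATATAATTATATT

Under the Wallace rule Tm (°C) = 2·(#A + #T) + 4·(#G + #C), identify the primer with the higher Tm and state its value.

Primer F, 52°C

Primer F: A+T=8, G+C=9 → Tm = 2(8)+4(9) = 52°C
Primer R: A+T=15, G+C=2 → Tm = 2(15)+4(2) = 38°C
52°C vs 38°C → primer F is higher.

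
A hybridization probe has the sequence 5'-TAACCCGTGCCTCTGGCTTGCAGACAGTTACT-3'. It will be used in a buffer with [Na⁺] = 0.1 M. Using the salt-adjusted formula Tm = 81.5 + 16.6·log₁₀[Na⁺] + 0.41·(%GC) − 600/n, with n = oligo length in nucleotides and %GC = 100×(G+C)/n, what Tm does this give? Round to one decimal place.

Length n = 32. Scanning the sequence gives A=6, T=9, C=10, G=7.
G+C = 17, so %GC = 17/32 × 100 = 53.125%
Salt term: 16.6 × (-1) = -16.6
GC term: 0.41 × 53.125 = 21.781; length term: −600/32 = −18.75
Tm = 81.5 + (-16.6) + 21.781 − 18.75 = 67.931 → 67.9°C

67.9°C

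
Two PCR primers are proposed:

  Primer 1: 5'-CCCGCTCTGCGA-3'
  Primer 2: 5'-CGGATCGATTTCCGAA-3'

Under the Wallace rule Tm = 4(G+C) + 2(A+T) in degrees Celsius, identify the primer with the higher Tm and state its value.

Primer 1: A+T=3, G+C=9 → Tm = 2(3)+4(9) = 42°C
Primer 2: A+T=8, G+C=8 → Tm = 2(8)+4(8) = 48°C
42°C vs 48°C → primer 2 is higher.

Primer 2, 48°C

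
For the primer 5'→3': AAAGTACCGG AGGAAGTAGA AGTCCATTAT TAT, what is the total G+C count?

Counting bases: T=8, G=8, A=13, C=4
G+C = 8 + 4 = 12

12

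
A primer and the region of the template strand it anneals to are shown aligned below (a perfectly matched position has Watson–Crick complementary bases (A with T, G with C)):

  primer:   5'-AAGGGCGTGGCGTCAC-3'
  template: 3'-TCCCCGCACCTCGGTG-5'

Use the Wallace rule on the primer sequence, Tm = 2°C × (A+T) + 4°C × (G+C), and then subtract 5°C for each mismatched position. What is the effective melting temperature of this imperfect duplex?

Primer base counts: A=3, T=2, G=7, C=4 → A+T=5, G+C=11
Perfect-match Tm = 2(5) + 4(11) = 10 + 44 = 54°C
Mismatches (positions where the bases are not complementary): 3 (at positions 2, 11, 13)
Effective Tm = 54 − 3×5 = 54 − 15 = 39°C

39°C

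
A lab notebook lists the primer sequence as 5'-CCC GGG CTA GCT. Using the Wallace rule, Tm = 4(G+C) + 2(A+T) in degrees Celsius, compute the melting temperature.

Counting bases: C=5, A=1, G=4, T=2
AT pairs contribute 3, GC pairs contribute 9.
Tm = 2×3 + 4×9 = 42°C

42°C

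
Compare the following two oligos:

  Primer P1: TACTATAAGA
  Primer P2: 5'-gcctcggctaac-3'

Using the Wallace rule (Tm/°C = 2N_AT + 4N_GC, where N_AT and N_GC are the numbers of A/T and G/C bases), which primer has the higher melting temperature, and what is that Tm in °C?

Primer P1: A+T=8, G+C=2 → Tm = 2(8)+4(2) = 24°C
Primer P2: A+T=4, G+C=8 → Tm = 2(4)+4(8) = 40°C
24°C vs 40°C → primer P2 is higher.

Primer P2, 40°C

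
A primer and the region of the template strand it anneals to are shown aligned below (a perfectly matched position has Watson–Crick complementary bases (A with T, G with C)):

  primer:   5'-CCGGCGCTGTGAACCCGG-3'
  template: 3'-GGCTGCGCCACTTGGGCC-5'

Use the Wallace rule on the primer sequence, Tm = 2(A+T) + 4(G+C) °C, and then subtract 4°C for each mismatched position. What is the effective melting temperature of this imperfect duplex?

56°C

Primer base counts: A=2, T=2, G=7, C=7 → A+T=4, G+C=14
Perfect-match Tm = 2(4) + 4(14) = 8 + 56 = 64°C
Mismatches (positions where the bases are not complementary): 2 (at positions 4, 8)
Effective Tm = 64 − 2×4 = 64 − 8 = 56°C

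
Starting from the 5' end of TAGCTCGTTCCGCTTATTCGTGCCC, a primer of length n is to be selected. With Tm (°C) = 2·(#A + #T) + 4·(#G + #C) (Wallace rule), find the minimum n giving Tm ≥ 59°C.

First 19 bases: TAGCTCGTTCCGCTTATTC → Tm = 56°C (< 59°C)
First 20 bases: TAGCTCGTTCCGCTTATTCG → Tm = 60°C (≥ 59°C)
Since every base adds ≥2°C, Tm only increases with n, so the threshold is first crossed at n = 20.

n = 20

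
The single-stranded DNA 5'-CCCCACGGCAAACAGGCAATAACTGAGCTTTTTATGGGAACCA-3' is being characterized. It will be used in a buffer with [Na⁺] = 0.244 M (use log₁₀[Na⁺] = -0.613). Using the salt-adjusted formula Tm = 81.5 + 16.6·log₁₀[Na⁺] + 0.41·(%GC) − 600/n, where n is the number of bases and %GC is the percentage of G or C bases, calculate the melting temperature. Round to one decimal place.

77.4°C

Length n = 43. A=14, G=9, C=12, T=8
G+C = 21, so %GC = 21/43 × 100 = 48.837%
Salt term: 16.6 × (-0.613) = -10.176
GC term: 0.41 × 48.837 = 20.023; length term: −600/43 = −13.953
Tm = 81.5 + (-10.176) + 20.023 − 13.953 = 77.394 → 77.4°C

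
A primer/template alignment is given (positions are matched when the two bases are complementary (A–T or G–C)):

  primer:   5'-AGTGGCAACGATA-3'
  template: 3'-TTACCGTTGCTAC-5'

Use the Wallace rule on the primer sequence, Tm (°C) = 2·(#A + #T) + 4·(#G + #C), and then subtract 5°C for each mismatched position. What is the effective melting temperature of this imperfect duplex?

28°C

Primer base counts: A=5, T=2, G=4, C=2 → A+T=7, G+C=6
Perfect-match Tm = 2(7) + 4(6) = 14 + 24 = 38°C
Mismatches (positions where the bases are not complementary): 2 (at positions 2, 13)
Effective Tm = 38 − 2×5 = 38 − 10 = 28°C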